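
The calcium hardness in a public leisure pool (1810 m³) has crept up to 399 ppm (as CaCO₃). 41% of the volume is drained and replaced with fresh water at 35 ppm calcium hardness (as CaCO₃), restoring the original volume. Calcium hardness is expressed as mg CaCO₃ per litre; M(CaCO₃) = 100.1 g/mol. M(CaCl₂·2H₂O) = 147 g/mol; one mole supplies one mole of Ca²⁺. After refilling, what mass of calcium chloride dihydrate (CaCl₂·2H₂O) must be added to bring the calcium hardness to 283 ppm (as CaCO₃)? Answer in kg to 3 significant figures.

88.4 kg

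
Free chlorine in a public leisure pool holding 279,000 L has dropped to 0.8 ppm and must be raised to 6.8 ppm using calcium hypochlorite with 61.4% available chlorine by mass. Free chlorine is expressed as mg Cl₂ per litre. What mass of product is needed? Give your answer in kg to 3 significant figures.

Chlorine deficit: 6.8 − 0.8 = 6 ppm = 6 mg/L as Cl₂.
Cl₂ equivalent needed: 6 mg/L × 279,000 L = 1,674,000 mg = 1674 g.
Product at 61.4% available chlorine: 1674 / 0.614 = 2726 g.

2.73 kg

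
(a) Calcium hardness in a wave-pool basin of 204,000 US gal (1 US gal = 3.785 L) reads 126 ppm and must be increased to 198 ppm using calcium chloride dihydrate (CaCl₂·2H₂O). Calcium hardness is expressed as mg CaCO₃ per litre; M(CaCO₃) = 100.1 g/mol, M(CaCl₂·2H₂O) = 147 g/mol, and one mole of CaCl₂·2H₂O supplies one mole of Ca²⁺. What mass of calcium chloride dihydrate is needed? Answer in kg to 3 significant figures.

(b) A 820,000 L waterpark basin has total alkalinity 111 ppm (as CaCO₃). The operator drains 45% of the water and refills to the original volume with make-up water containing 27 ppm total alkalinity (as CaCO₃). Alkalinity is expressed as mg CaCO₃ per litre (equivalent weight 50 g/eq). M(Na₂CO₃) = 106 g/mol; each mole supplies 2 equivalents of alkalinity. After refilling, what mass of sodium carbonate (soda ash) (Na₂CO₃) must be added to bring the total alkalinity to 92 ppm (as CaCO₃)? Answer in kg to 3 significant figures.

(a) Volume: 204,000 US gal × 3.785 L/gal = 772,140 L.
(a) Hardness to add: (198 − 126) = 72 mg/L as CaCO₃ × 772,140 L = 55,590 g as CaCO₃.
(a) Moles of Ca²⁺ (1 mol Ca²⁺ ≡ 1 mol CaCO₃): 55,590 / 100.1 g/mol = 555.4 mol.
(a) Mass of CaCl₂·2H₂O: 555.4 × 147 = 81,640 g.

(b) After draining 45% and refilling: 111 × 0.55 + 27 × 0.45 = 73.2 ppm.
(b) Deficit to target: 92 − 73.2 = 18.8 mg/L.
(b) As CaCO₃: 18.8 mg/L × 820,000 L = 15,420 g; ÷ 50 g/eq ÷ 2 = 154.2 mol Na₂CO₃.
(b) Mass: 154.2 × 106 = 16,340 g.

(a) 81.6 kg; (b) 16.3 kg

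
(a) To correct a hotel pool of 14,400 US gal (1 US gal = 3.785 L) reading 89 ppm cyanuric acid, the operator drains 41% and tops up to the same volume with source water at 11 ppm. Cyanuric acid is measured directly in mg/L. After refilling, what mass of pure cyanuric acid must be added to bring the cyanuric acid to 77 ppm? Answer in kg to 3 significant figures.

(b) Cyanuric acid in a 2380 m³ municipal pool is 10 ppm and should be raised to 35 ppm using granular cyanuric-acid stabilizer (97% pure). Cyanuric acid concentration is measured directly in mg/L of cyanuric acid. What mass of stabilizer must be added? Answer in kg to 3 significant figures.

(a) 1.09 kg; (b) 61.3 kg

(a) Volume: 14,400 US gal × 3.785 L/gal = 54,504 L.
(a) After draining 41% and refilling: 89 × 0.59 + 11 × 0.41 = 57.02 ppm.
(a) Deficit to target: 77 − 57.02 = 19.98 mg/L.
(a) Mass: 19.98 mg/L × 54,504 L = 1089 g cyanuric acid.

(b) Volume: 2380 m³ = 2,380,000 L.
(b) CYA to add: (35 − 10) = 25 mg/L × 2,380,000 L = 59,500 g cyanuric acid.
(b) At 97% purity: 59,500 / 0.97 = 61,340 g product.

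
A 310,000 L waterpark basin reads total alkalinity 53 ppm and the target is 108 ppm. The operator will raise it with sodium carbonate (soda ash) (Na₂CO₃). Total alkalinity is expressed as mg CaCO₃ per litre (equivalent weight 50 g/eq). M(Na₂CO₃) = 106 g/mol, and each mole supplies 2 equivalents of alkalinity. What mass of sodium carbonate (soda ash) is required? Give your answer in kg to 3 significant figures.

18.1 kg

Alkalinity to add: (108 − 53) = 55 mg/L as CaCO₃ × 310,000 L = 17,050 g as CaCO₃.
Equivalents: 17,050 g ÷ 50 g/eq = 341 eq.
Each mole of Na₂CO₃ supplies 2 eq, so 341 / 2 = 170.5 mol.
Mass: 170.5 mol × 106 g/mol = 18,070 g.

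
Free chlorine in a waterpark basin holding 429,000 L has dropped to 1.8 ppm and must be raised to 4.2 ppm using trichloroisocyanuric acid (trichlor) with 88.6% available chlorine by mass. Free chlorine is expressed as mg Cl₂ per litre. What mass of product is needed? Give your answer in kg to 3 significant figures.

1.16 kg

Chlorine deficit: 4.2 − 1.8 = 2.4 ppm = 2.4 mg/L as Cl₂.
Cl₂ equivalent needed: 2.4 mg/L × 429,000 L = 1,030,000 mg = 1030 g.
Product at 88.6% available chlorine: 1030 / 0.886 = 1162 g.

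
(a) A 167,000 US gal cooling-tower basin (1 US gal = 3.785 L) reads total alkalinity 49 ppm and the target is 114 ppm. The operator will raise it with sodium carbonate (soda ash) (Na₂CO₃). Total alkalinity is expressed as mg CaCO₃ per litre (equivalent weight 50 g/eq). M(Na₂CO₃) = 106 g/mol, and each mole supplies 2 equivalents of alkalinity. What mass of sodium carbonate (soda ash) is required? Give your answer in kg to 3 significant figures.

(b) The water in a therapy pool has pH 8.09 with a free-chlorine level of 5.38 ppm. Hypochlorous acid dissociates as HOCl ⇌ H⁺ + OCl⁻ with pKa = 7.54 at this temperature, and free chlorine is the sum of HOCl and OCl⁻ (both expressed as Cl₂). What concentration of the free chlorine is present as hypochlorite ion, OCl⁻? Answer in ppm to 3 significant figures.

(a) 43.6 kg; (b) 4.20 ppm

(a) Volume: 167,000 US gal × 3.785 L/gal = 632,095 L.
(a) Alkalinity to add: (114 − 49) = 65 mg/L as CaCO₃ × 632,095 L = 41,090 g as CaCO₃.
(a) Equivalents: 41,090 g ÷ 50 g/eq = 821.7 eq.
(a) Each mole of Na₂CO₃ supplies 2 eq, so 821.7 / 2 = 410.9 mol.
(a) Mass: 410.9 mol × 106 g/mol = 43,550 g.

(b) [OCl⁻]/[HOCl] = 10^(pH − pKa) = 10^(8.09 − 7.54) = 10^0.55 = 3.548.
(b) Fraction as HOCl = 1 / (1 + 3.548) = 0.2199.
(b) OCl⁻ = (1 − 0.2199) × 5.38 ppm = 4.197 ppm.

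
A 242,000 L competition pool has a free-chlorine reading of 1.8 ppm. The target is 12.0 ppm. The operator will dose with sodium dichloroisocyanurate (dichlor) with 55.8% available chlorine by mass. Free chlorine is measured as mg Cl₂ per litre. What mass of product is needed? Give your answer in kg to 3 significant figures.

4.42 kg

Chlorine deficit: 12.0 − 1.8 = 10.2 ppm = 10.2 mg/L as Cl₂.
Cl₂ equivalent needed: 10.2 mg/L × 242,000 L = 2,468,000 mg = 2468 g.
Product at 55.8% available chlorine: 2468 / 0.558 = 4424 g.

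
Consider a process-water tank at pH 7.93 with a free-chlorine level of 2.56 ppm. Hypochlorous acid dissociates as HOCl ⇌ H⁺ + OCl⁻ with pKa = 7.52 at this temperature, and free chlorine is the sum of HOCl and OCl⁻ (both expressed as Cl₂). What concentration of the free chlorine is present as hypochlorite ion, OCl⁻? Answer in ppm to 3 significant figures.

[OCl⁻]/[HOCl] = 10^(pH − pKa) = 10^(7.93 − 7.52) = 10^0.41 = 2.57.
Fraction as HOCl = 1 / (1 + 2.57) = 0.2801.
OCl⁻ = (1 − 0.2801) × 2.56 ppm = 1.843 ppm.

1.84 ppm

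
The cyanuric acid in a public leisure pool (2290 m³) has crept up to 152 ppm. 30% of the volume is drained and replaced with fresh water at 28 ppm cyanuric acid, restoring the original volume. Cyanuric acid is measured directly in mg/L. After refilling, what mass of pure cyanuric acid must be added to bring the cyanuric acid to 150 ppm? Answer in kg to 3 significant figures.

80.6 kg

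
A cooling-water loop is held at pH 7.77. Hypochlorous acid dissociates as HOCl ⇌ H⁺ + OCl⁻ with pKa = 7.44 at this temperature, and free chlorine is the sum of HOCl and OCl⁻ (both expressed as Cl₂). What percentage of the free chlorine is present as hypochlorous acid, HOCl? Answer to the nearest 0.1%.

31.9%

[OCl⁻]/[HOCl] = 10^(pH − pKa) = 10^(7.77 − 7.44) = 10^0.33 = 2.138.
Fraction as HOCl = 1 / (1 + 2.138) = 0.3187.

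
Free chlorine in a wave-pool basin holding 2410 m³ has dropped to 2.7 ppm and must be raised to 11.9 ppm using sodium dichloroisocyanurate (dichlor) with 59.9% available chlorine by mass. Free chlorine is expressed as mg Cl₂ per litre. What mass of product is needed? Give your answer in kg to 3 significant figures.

37.0 kg

Volume: 2410 m³ = 2,410,000 L.
Chlorine deficit: 11.9 − 2.7 = 9.2 ppm = 9.2 mg/L as Cl₂.
Cl₂ equivalent needed: 9.2 mg/L × 2,410,000 L = 22,170,000 mg = 22,170 g.
Product at 59.9% available chlorine: 22,170 / 0.599 = 37,020 g.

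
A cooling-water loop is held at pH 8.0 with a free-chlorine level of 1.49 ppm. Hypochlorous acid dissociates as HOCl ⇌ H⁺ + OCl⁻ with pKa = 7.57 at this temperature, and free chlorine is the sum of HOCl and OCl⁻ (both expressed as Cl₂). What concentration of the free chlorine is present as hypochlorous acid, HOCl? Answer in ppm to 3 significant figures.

[OCl⁻]/[HOCl] = 10^(pH − pKa) = 10^(8.0 − 7.57) = 10^0.43 = 2.692.
Fraction as HOCl = 1 / (1 + 2.692) = 0.2709.
HOCl = 0.2709 × 1.49 ppm = 0.4036 ppm.

0.404 ppm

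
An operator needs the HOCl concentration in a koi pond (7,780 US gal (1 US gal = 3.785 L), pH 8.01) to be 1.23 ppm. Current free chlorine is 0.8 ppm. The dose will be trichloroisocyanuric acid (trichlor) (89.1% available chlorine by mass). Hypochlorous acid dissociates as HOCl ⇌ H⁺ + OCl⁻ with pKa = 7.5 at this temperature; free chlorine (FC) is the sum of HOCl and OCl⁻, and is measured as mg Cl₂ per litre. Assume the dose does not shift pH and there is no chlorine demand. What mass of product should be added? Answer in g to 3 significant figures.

Volume: 7,780 US gal × 3.785 L/gal = 29,447 L.
[OCl⁻]/[HOCl] = 10^(pH − pKa) = 10^(8.01 − 7.5) = 3.236; fraction as HOCl = 1/(1 + 3.236) = 0.2361.
Free chlorine required for 1.23 ppm HOCl: 1.23 / 0.2361 = 5.21 ppm.
FC to add: 5.21 − 0.8 = 4.41 mg/L as Cl₂.
Cl₂ equivalent: 4.41 mg/L × 29,447 L = 129.9 g.
Product at 89.1% available Cl: 129.9 / 0.891 = 145.8 g.

146 g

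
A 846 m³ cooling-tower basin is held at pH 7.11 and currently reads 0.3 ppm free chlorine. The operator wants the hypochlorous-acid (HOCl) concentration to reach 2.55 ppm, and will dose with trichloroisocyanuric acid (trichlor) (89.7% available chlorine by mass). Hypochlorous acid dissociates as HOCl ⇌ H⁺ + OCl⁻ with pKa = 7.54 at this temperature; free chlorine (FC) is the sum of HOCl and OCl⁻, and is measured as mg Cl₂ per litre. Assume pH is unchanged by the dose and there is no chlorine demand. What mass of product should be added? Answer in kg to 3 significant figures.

Volume: 846 m³ = 846,000 L.
[OCl⁻]/[HOCl] = 10^(pH − pKa) = 10^(7.11 − 7.54) = 0.3715; fraction as HOCl = 1/(1 + 0.3715) = 0.7291.
Free chlorine required for 2.55 ppm HOCl: 2.55 / 0.7291 = 3.497 ppm.
FC to add: 3.497 − 0.3 = 3.197 mg/L as Cl₂.
Cl₂ equivalent: 3.197 mg/L × 846,000 L = 2705 g.
Product at 89.7% available Cl: 2705 / 0.897 = 3016 g.

3.02 kg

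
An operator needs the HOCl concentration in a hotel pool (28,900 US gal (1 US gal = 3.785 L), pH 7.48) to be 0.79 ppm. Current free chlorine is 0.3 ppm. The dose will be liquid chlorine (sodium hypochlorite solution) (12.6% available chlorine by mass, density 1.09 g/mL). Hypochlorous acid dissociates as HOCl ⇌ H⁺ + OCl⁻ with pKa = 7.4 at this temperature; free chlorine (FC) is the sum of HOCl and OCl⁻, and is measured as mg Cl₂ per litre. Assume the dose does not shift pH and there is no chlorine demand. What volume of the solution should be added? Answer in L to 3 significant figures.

Volume: 28,900 US gal × 3.785 L/gal = 109,386 L.
[OCl⁻]/[HOCl] = 10^(pH − pKa) = 10^(7.48 − 7.4) = 1.202; fraction as HOCl = 1/(1 + 1.202) = 0.4541.
Free chlorine required for 0.79 ppm HOCl: 0.79 / 0.4541 = 1.74 ppm.
FC to add: 1.74 − 0.3 = 1.44 mg/L as Cl₂.
Cl₂ equivalent: 1.44 mg/L × 109,386 L = 157.5 g.
Product at 12.6% available Cl: 157.5 / 0.126 = 1250 g.
Volume: 1250 g ÷ 1.09 g/mL = 1147 mL.

1.15 L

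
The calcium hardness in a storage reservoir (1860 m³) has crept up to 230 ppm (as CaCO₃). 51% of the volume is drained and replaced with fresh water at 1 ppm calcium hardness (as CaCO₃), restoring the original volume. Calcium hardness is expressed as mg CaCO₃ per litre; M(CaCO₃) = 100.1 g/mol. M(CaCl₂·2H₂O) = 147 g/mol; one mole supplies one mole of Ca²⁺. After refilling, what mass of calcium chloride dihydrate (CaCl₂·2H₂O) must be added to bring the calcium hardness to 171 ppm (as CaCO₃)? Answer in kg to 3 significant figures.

Volume: 1860 m³ = 1,860,000 L.
After draining 51% and refilling: 230 × 0.49 + 1 × 0.51 = 113.21 ppm.
Deficit to target: 171 − 113.21 = 57.79 mg/L.
As CaCO₃: 57.79 mg/L × 1,860,000 L = 107,500 g; ÷ 100.1 = 1074 mol Ca²⁺.
Mass: 1074 × 147 = 157,900 g.

158 kg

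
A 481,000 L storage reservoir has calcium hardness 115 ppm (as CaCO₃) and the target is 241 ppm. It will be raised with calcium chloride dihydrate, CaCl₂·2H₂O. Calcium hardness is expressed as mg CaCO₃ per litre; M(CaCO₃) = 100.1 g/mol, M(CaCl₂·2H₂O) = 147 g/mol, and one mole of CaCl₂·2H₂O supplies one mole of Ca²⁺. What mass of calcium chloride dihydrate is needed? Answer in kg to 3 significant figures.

Hardness to add: (241 − 115) = 126 mg/L as CaCO₃ × 481,000 L = 60,610 g as CaCO₃.
Moles of Ca²⁺ (1 mol Ca²⁺ ≡ 1 mol CaCO₃): 60,610 / 100.1 g/mol = 605.5 mol.
Mass of CaCl₂·2H₂O: 605.5 × 147 = 89,000 g.

89.0 kg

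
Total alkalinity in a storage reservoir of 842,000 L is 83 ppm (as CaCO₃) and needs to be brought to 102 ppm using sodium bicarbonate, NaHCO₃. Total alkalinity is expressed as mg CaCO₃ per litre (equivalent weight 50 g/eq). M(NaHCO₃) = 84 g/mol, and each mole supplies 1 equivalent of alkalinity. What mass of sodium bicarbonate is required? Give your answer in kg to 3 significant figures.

Alkalinity to add: (102 − 83) = 19 mg/L as CaCO₃ × 842,000 L = 16,000 g as CaCO₃.
Equivalents: 16,000 g ÷ 50 g/eq = 320 eq.
NaHCO₃ supplies 1 eq per mole → 320 mol.
Mass: 320 mol × 84 g/mol = 26,880 g.

26.9 kg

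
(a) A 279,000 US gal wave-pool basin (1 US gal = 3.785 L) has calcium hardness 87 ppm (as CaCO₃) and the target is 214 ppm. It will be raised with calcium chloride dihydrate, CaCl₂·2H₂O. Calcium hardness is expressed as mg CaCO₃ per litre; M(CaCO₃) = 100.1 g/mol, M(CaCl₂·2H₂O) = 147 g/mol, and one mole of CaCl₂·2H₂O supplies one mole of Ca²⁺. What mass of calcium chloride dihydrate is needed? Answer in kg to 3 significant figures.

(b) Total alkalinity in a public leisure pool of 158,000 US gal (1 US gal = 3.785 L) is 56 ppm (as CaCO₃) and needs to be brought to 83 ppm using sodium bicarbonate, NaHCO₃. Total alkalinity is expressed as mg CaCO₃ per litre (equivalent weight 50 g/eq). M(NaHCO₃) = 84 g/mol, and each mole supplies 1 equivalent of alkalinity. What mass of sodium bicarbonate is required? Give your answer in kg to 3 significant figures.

(a) 197 kg; (b) 27.1 kg

(a) Volume: 279,000 US gal × 3.785 L/gal = 1,056,015 L.
(a) Hardness to add: (214 − 87) = 127 mg/L as CaCO₃ × 1,056,015 L = 134,100 g as CaCO₃.
(a) Moles of Ca²⁺ (1 mol Ca²⁺ ≡ 1 mol CaCO₃): 134,100 / 100.1 g/mol = 1340 mol.
(a) Mass of CaCl₂·2H₂O: 1340 × 147 = 197,000 g.

(b) Volume: 158,000 US gal × 3.785 L/gal = 598,030 L.
(b) Alkalinity to add: (83 − 56) = 27 mg/L as CaCO₃ × 598,030 L = 16,150 g as CaCO₃.
(b) Equivalents: 16,150 g ÷ 50 g/eq = 322.9 eq.
(b) NaHCO₃ supplies 1 eq per mole → 322.9 mol.
(b) Mass: 322.9 mol × 84 g/mol = 27,130 g.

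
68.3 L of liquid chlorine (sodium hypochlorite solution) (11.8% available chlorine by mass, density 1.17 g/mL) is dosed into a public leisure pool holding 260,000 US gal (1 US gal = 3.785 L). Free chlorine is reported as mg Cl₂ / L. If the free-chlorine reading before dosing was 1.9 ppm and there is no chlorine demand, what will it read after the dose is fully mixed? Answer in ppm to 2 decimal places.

11.48 ppm

Volume: 260,000 US gal × 3.785 L/gal = 984,100 L.
Mass of solution: 68.3 L × 1000 mL/L × 1.17 g/mL = 79,910 g.
Available chlorine delivered: 79,910 g × 0.118 = 9429 g as Cl₂.
Concentration rise: 9429 g / 984,100 L = 9.582 mg/L = 9.58 ppm.
Final FC: 1.9 + 9.58 = 11.48 ppm.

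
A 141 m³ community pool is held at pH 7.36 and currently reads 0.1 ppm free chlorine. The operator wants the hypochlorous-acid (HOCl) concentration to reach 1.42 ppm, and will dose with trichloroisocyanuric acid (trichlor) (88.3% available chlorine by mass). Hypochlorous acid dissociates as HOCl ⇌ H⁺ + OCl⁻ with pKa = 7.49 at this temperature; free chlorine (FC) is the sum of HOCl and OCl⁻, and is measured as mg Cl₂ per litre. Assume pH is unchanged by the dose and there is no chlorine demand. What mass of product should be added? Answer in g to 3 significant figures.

Volume: 141 m³ = 141,000 L.
[OCl⁻]/[HOCl] = 10^(pH − pKa) = 10^(7.36 − 7.49) = 0.7413; fraction as HOCl = 1/(1 + 0.7413) = 0.5743.
Free chlorine required for 1.42 ppm HOCl: 1.42 / 0.5743 = 2.473 ppm.
FC to add: 2.473 − 0.1 = 2.373 mg/L as Cl₂.
Cl₂ equivalent: 2.373 mg/L × 141,000 L = 334.5 g.
Product at 88.3% available Cl: 334.5 / 0.883 = 378.9 g.

379 g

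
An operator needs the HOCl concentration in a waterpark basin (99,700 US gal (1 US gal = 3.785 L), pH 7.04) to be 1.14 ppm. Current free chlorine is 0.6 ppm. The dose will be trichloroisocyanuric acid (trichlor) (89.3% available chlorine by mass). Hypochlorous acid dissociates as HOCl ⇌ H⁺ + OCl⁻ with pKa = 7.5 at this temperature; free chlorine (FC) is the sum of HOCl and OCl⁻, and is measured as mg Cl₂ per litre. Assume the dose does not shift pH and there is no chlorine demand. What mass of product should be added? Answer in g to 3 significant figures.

Volume: 99,700 US gal × 3.785 L/gal = 377,364 L.
[OCl⁻]/[HOCl] = 10^(pH − pKa) = 10^(7.04 − 7.5) = 0.3467; fraction as HOCl = 1/(1 + 0.3467) = 0.7425.
Free chlorine required for 1.14 ppm HOCl: 1.14 / 0.7425 = 1.535 ppm.
FC to add: 1.535 − 0.6 = 0.9353 mg/L as Cl₂.
Cl₂ equivalent: 0.9353 mg/L × 377,364 L = 352.9 g.
Product at 89.3% available Cl: 352.9 / 0.893 = 395.2 g.

395 g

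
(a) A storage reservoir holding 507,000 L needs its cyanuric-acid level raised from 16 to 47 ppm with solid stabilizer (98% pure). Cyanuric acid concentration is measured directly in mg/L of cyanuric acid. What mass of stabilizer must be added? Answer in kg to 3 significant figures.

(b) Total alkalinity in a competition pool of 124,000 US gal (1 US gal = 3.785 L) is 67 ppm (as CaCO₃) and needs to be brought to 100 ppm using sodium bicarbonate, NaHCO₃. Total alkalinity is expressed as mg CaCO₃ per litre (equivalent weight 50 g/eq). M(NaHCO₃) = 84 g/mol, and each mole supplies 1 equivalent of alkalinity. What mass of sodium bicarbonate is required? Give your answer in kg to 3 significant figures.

(a) CYA to add: (47 − 16) = 31 mg/L × 507,000 L = 15,720 g cyanuric acid.
(a) At 98% purity: 15,720 / 0.98 = 16,040 g product.

(b) Volume: 124,000 US gal × 3.785 L/gal = 469,340 L.
(b) Alkalinity to add: (100 − 67) = 33 mg/L as CaCO₃ × 469,340 L = 15,490 g as CaCO₃.
(b) Equivalents: 15,490 g ÷ 50 g/eq = 309.8 eq.
(b) NaHCO₃ supplies 1 eq per mole → 309.8 mol.
(b) Mass: 309.8 mol × 84 g/mol = 26,020 g.

(a) 16.0 kg; (b) 26.0 kg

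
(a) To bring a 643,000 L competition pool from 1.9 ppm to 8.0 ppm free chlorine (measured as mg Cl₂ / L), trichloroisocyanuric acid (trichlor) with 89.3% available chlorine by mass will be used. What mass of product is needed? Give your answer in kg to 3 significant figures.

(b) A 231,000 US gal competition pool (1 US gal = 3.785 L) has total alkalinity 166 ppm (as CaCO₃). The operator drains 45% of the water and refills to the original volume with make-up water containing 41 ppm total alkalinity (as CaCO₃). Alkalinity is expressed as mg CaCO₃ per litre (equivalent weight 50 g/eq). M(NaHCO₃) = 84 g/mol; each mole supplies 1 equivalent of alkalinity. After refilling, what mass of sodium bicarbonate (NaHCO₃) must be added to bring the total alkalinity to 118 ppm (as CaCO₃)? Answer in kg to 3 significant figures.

(a) Chlorine deficit: 8.0 − 1.9 = 6.1 ppm = 6.1 mg/L as Cl₂.
(a) Cl₂ equivalent needed: 6.1 mg/L × 643,000 L = 3,922,000 mg = 3922 g.
(a) Product at 89.3% available chlorine: 3922 / 0.893 = 4392 g.

(b) Volume: 231,000 US gal × 3.785 L/gal = 874,335 L.
(b) After draining 45% and refilling: 166 × 0.55 + 41 × 0.45 = 109.75 ppm.
(b) Deficit to target: 118 − 109.75 = 8.25 mg/L.
(b) As CaCO₃: 8.25 mg/L × 874,335 L = 7213 g; ÷ 50 g/eq ÷ 1 = 144.3 mol NaHCO₃.
(b) Mass: 144.3 × 84 = 12,120 g.

(a) 4.39 kg; (b) 12.1 kg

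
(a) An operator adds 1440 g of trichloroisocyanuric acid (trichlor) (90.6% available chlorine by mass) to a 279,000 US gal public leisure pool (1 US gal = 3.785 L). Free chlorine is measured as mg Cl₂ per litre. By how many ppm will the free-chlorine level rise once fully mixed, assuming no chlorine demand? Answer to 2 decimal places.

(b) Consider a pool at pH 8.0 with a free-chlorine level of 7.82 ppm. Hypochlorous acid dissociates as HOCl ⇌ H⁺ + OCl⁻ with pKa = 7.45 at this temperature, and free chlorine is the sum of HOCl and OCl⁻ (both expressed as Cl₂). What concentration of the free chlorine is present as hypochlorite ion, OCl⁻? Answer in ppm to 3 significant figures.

(a) 1.24 ppm; (b) 6.10 ppm

(a) Volume: 279,000 US gal × 3.785 L/gal = 1,056,015 L.
(a) Available chlorine delivered: 1440 g × 0.906 = 1305 g as Cl₂.
(a) Concentration rise: 1305 g / 1,056,015 L = 1.235 mg/L = 1.24 ppm.

(b) [OCl⁻]/[HOCl] = 10^(pH − pKa) = 10^(8.0 − 7.45) = 10^0.55 = 3.548.
(b) Fraction as HOCl = 1 / (1 + 3.548) = 0.2199.
(b) OCl⁻ = (1 − 0.2199) × 7.82 ppm = 6.101 ppm.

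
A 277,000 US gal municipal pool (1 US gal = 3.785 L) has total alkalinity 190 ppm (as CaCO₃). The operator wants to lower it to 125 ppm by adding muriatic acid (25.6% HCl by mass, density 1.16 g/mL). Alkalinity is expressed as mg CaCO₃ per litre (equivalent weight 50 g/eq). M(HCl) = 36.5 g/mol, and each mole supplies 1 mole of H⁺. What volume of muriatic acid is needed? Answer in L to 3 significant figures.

Volume: 277,000 US gal × 3.785 L/gal = 1,048,445 L.
Alkalinity to neutralize: (190 − 125) = 65 mg/L as CaCO₃ × 1,048,445 L = 68,150 g as CaCO₃.
Equivalents of H⁺ required: 68,150 ÷ 50 g/eq = 1363 eq = 1363 mol HCl.
Mass of HCl: 1363 × 36.5 = 49,750 g.
Mass of 25.6% solution: 49,750 / 0.256 = 194,300 g.
Volume: 194,300 g ÷ 1.16 g/mL = 167,500 mL.

168 L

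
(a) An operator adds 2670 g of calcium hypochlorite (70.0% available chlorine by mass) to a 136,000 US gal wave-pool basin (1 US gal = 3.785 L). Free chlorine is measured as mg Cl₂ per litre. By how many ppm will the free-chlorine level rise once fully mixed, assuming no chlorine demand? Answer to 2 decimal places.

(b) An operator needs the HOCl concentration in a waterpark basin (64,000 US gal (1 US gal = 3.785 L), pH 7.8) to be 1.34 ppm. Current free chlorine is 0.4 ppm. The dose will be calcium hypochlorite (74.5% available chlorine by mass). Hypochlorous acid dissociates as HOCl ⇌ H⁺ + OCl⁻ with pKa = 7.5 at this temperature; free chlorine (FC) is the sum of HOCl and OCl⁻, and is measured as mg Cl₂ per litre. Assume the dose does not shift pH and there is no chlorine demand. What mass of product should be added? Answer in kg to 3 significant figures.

(a) Volume: 136,000 US gal × 3.785 L/gal = 514,760 L.
(a) Available chlorine delivered: 2670 g × 0.7 = 1869 g as Cl₂.
(a) Concentration rise: 1869 g / 514,760 L = 3.631 mg/L = 3.63 ppm.

(b) Volume: 64,000 US gal × 3.785 L/gal = 242,240 L.
(b) [OCl⁻]/[HOCl] = 10^(pH − pKa) = 10^(7.8 − 7.5) = 1.995; fraction as HOCl = 1/(1 + 1.995) = 0.3339.
(b) Free chlorine required for 1.34 ppm HOCl: 1.34 / 0.3339 = 4.014 ppm.
(b) FC to add: 4.014 − 0.4 = 3.614 mg/L as Cl₂.
(b) Cl₂ equivalent: 3.614 mg/L × 242,240 L = 875.4 g.
(b) Product at 74.5% available Cl: 875.4 / 0.745 = 1175 g.

(a) 3.63 ppm; (b) 1.17 kg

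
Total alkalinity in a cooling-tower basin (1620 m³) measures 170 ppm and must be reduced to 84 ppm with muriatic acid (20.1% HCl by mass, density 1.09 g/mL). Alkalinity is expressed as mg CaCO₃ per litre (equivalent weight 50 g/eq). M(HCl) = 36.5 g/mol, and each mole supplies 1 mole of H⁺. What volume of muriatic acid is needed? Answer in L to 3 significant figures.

Volume: 1620 m³ = 1,620,000 L.
Alkalinity to neutralize: (170 − 84) = 86 mg/L as CaCO₃ × 1,620,000 L = 139,300 g as CaCO₃.
Equivalents of H⁺ required: 139,300 ÷ 50 g/eq = 2786 eq = 2786 mol HCl.
Mass of HCl: 2786 × 36.5 = 101,700 g.
Mass of 20.1% solution: 101,700 / 0.201 = 506,000 g.
Volume: 506,000 g ÷ 1.09 g/mL = 464,200 mL.

464 L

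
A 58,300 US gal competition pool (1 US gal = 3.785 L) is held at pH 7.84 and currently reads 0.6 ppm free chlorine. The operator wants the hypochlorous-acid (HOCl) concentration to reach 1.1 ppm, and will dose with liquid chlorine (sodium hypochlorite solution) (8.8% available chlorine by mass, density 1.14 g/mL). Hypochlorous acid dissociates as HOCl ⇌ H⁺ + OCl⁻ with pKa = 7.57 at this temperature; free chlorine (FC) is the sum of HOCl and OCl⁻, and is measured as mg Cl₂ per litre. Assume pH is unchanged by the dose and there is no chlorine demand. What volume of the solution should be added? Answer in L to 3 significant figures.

Volume: 58,300 US gal × 3.785 L/gal = 220,666 L.
[OCl⁻]/[HOCl] = 10^(pH − pKa) = 10^(7.84 − 7.57) = 1.862; fraction as HOCl = 1/(1 + 1.862) = 0.3494.
Free chlorine required for 1.1 ppm HOCl: 1.1 / 0.3494 = 3.148 ppm.
FC to add: 3.148 − 0.6 = 2.548 mg/L as Cl₂.
Cl₂ equivalent: 2.548 mg/L × 220,666 L = 562.3 g.
Product at 8.8% available Cl: 562.3 / 0.088 = 6390 g.
Volume: 6390 g ÷ 1.14 g/mL = 5605 mL.

5.61 L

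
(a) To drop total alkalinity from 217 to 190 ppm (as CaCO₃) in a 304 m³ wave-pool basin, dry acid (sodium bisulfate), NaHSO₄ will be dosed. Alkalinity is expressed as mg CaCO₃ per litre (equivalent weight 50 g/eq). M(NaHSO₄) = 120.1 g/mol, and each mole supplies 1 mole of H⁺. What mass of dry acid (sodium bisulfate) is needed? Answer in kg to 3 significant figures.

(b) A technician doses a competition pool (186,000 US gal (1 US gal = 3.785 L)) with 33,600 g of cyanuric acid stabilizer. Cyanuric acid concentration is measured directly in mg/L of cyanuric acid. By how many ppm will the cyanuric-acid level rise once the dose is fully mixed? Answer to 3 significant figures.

(a) 19.7 kg; (b) 47.7 ppm

(a) Volume: 304 m³ = 304,000 L.
(a) Alkalinity to neutralize: (217 − 190) = 27 mg/L as CaCO₃ × 304,000 L = 8208 g as CaCO₃.
(a) Equivalents of H⁺ required: 8208 ÷ 50 g/eq = 164.2 eq = 164.2 mol NaHSO₄.
(a) Mass of NaHSO₄: 164.2 × 120.1 = 19,720 g.

(b) Volume: 186,000 US gal × 3.785 L/gal = 704,010 L.
(b) Rise: 33,600 g / 704,010 L × 1000 = 47.73 mg/L.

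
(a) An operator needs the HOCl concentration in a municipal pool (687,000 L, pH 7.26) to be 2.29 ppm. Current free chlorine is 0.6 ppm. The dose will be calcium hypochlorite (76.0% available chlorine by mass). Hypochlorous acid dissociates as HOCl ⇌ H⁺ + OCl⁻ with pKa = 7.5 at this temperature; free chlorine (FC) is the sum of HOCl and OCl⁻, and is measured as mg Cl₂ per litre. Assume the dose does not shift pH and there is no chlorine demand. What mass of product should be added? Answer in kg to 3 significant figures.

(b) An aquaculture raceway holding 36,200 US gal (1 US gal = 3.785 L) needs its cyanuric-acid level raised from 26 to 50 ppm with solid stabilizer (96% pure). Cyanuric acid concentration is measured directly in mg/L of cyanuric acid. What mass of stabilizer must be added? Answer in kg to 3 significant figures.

(a) [OCl⁻]/[HOCl] = 10^(pH − pKa) = 10^(7.26 − 7.5) = 0.5754; fraction as HOCl = 1/(1 + 0.5754) = 0.6347.
(a) Free chlorine required for 2.29 ppm HOCl: 2.29 / 0.6347 = 3.608 ppm.
(a) FC to add: 3.608 − 0.6 = 3.008 mg/L as Cl₂.
(a) Cl₂ equivalent: 3.008 mg/L × 687,000 L = 2066 g.
(a) Product at 76.0% available Cl: 2066 / 0.76 = 2719 g.

(b) Volume: 36,200 US gal × 3.785 L/gal = 137,017 L.
(b) CYA to add: (50 − 26) = 24 mg/L × 137,017 L = 3288 g cyanuric acid.
(b) At 96% purity: 3288 / 0.96 = 3425 g product.

(a) 2.72 kg; (b) 3.43 kg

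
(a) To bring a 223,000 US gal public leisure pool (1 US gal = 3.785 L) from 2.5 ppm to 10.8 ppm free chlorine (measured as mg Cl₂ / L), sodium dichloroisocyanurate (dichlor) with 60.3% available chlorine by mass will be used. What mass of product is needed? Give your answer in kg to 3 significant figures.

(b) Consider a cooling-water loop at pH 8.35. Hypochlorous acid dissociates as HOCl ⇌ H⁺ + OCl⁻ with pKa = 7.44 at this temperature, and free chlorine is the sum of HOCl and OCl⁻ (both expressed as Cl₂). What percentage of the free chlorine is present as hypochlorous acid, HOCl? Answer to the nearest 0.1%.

(a) Volume: 223,000 US gal × 3.785 L/gal = 844,055 L.
(a) Chlorine deficit: 10.8 − 2.5 = 8.3 ppm = 8.3 mg/L as Cl₂.
(a) Cl₂ equivalent needed: 8.3 mg/L × 844,055 L = 7,006,000 mg = 7006 g.
(a) Product at 60.3% available chlorine: 7006 / 0.603 = 11,620 g.

(b) [OCl⁻]/[HOCl] = 10^(pH − pKa) = 10^(8.35 − 7.44) = 10^0.91 = 8.128.
(b) Fraction as HOCl = 1 / (1 + 8.128) = 0.1095.

(a) 11.6 kg; (b) 11.0%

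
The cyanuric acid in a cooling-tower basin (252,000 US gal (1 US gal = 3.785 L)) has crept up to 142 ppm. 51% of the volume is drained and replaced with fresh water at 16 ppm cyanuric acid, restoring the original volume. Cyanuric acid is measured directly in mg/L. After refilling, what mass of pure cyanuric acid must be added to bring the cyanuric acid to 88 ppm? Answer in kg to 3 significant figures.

Volume: 252,000 US gal × 3.785 L/gal = 953,820 L.
After draining 51% and refilling: 142 × 0.49 + 16 × 0.51 = 77.74 ppm.
Deficit to target: 88 − 77.74 = 10.26 mg/L.
Mass: 10.26 mg/L × 953,820 L = 9786 g cyanuric acid.

9.79 kg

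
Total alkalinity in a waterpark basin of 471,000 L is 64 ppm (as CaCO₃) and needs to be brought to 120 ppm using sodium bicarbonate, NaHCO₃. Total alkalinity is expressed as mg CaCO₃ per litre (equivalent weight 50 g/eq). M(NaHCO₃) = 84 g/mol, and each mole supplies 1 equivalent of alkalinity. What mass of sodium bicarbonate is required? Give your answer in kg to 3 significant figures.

Alkalinity to add: (120 − 64) = 56 mg/L as CaCO₃ × 471,000 L = 26,380 g as CaCO₃.
Equivalents: 26,380 g ÷ 50 g/eq = 527.5 eq.
NaHCO₃ supplies 1 eq per mole → 527.5 mol.
Mass: 527.5 mol × 84 g/mol = 44,310 g.

44.3 kg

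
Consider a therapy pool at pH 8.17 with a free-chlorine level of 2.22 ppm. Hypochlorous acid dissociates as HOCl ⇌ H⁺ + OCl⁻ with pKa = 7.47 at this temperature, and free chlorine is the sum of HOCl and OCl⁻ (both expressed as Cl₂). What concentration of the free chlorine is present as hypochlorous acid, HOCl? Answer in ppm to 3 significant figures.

0.369 ppm

[OCl⁻]/[HOCl] = 10^(pH − pKa) = 10^(8.17 − 7.47) = 10^0.70 = 5.012.
Fraction as HOCl = 1 / (1 + 5.012) = 0.1663.
HOCl = 0.1663 × 2.22 ppm = 0.3693 ppm.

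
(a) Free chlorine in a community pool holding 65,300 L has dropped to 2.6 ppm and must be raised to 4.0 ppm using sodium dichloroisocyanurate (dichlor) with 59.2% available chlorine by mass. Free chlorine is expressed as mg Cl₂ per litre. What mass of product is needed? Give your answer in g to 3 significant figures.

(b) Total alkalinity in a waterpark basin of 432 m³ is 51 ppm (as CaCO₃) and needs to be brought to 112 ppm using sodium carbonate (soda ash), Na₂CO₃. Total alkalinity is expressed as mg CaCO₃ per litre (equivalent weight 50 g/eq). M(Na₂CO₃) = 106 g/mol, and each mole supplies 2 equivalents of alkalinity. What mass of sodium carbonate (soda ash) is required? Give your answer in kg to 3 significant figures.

(a) Chlorine deficit: 4.0 − 2.6 = 1.4 ppm = 1.4 mg/L as Cl₂.
(a) Cl₂ equivalent needed: 1.4 mg/L × 65,300 L = 91,420 mg = 91.42 g.
(a) Product at 59.2% available chlorine: 91.42 / 0.592 = 154.4 g.

(b) Volume: 432 m³ = 432,000 L.
(b) Alkalinity to add: (112 − 51) = 61 mg/L as CaCO₃ × 432,000 L = 26,350 g as CaCO₃.
(b) Equivalents: 26,350 g ÷ 50 g/eq = 527 eq.
(b) Each mole of Na₂CO₃ supplies 2 eq, so 527 / 2 = 263.5 mol.
(b) Mass: 263.5 mol × 106 g/mol = 27,930 g.

(a) 154 g; (b) 27.9 kg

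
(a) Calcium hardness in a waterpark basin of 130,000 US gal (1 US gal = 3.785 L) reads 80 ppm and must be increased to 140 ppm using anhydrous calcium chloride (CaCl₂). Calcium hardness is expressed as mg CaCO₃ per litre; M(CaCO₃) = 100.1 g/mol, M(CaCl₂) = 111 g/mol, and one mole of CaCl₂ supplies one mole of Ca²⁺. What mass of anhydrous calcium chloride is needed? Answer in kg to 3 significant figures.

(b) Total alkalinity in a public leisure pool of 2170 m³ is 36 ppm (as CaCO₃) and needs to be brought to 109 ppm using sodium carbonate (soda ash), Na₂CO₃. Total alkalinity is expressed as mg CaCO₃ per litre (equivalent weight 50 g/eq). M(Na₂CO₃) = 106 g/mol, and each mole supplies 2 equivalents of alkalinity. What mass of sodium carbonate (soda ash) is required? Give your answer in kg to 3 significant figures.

(a) Volume: 130,000 US gal × 3.785 L/gal = 492,050 L.
(a) Hardness to add: (140 − 80) = 60 mg/L as CaCO₃ × 492,050 L = 29,520 g as CaCO₃.
(a) Moles of Ca²⁺ (1 mol Ca²⁺ ≡ 1 mol CaCO₃): 29,520 / 100.1 g/mol = 294.9 mol.
(a) Mass of CaCl₂: 294.9 × 111 = 32,740 g.

(b) Volume: 2170 m³ = 2,170,000 L.
(b) Alkalinity to add: (109 − 36) = 73 mg/L as CaCO₃ × 2,170,000 L = 158,400 g as CaCO₃.
(b) Equivalents: 158,400 g ÷ 50 g/eq = 3168 eq.
(b) Each mole of Na₂CO₃ supplies 2 eq, so 3168 / 2 = 1584 mol.
(b) Mass: 1584 mol × 106 g/mol = 167,900 g.

(a) 32.7 kg; (b) 168 kg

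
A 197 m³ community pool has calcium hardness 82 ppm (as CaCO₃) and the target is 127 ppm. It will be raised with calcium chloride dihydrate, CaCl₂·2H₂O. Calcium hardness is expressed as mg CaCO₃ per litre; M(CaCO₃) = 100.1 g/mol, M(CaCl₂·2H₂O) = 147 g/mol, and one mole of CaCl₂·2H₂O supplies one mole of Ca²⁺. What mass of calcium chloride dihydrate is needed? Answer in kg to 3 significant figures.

13.0 kg

Volume: 197 m³ = 197,000 L.
Hardness to add: (127 − 82) = 45 mg/L as CaCO₃ × 197,000 L = 8865 g as CaCO₃.
Moles of Ca²⁺ (1 mol Ca²⁺ ≡ 1 mol CaCO₃): 8865 / 100.1 g/mol = 88.56 mol.
Mass of CaCl₂·2H₂O: 88.56 × 147 = 13,020 g.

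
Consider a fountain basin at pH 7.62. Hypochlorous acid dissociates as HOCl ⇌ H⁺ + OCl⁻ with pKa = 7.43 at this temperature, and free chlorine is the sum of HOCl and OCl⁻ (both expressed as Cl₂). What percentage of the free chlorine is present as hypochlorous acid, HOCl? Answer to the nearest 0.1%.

39.2%

[OCl⁻]/[HOCl] = 10^(pH − pKa) = 10^(7.62 − 7.43) = 10^0.19 = 1.549.
Fraction as HOCl = 1 / (1 + 1.549) = 0.3923.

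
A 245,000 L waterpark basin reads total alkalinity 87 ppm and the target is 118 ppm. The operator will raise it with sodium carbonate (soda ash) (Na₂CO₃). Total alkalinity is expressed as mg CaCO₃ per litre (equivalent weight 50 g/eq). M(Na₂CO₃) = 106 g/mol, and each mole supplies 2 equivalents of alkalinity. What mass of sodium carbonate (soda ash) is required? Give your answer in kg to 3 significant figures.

8.05 kg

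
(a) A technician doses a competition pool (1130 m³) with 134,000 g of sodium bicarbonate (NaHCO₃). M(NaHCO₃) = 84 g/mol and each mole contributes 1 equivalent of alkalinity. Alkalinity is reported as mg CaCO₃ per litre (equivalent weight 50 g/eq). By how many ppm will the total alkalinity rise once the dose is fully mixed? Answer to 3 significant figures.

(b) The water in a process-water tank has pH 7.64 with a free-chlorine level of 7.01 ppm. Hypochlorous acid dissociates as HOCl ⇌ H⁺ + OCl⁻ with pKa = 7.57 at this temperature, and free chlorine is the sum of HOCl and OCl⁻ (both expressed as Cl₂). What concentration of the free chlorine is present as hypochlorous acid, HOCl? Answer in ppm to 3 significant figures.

(a) Volume: 1130 m³ = 1,130,000 L.
(a) Moles of NaHCO₃: 134,000 g ÷ 84 g/mol = 1595 mol → 1595 eq of alkalinity.
(a) As CaCO₃: 1595 eq × 50 g/eq = 79,760 g.
(a) Rise: 79,760 g / 1,130,000 L × 1000 = 70.59 mg/L.

(b) [OCl⁻]/[HOCl] = 10^(pH − pKa) = 10^(7.64 − 7.57) = 10^0.07 = 1.175.
(b) Fraction as HOCl = 1 / (1 + 1.175) = 0.4598.
(b) HOCl = 0.4598 × 7.01 ppm = 3.223 ppm.

(a) 70.6 ppm; (b) 3.22 ppm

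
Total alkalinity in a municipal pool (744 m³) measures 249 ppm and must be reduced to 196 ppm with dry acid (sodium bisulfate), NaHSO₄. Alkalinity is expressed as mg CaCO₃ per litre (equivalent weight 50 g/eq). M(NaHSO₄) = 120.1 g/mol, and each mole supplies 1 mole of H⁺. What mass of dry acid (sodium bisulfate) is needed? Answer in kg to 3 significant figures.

Volume: 744 m³ = 744,000 L.
Alkalinity to neutralize: (249 − 196) = 53 mg/L as CaCO₃ × 744,000 L = 39,430 g as CaCO₃.
Equivalents of H⁺ required: 39,430 ÷ 50 g/eq = 788.6 eq = 788.6 mol NaHSO₄.
Mass of NaHSO₄: 788.6 × 120.1 = 94,720 g.

94.7 kg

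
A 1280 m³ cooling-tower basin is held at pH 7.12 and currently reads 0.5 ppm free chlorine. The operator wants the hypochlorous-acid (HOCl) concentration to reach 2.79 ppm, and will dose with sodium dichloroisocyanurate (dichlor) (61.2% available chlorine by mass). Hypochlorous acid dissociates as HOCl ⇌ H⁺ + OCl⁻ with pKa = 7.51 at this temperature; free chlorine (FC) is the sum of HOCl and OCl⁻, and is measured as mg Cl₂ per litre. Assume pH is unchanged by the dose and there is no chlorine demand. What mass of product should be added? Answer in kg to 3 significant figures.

Volume: 1280 m³ = 1,280,000 L.
[OCl⁻]/[HOCl] = 10^(pH − pKa) = 10^(7.12 − 7.51) = 0.4074; fraction as HOCl = 1/(1 + 0.4074) = 0.7105.
Free chlorine required for 2.79 ppm HOCl: 2.79 / 0.7105 = 3.927 ppm.
FC to add: 3.927 − 0.5 = 3.427 mg/L as Cl₂.
Cl₂ equivalent: 3.427 mg/L × 1,280,000 L = 4386 g.
Product at 61.2% available Cl: 4386 / 0.612 = 7167 g.

7.17 kg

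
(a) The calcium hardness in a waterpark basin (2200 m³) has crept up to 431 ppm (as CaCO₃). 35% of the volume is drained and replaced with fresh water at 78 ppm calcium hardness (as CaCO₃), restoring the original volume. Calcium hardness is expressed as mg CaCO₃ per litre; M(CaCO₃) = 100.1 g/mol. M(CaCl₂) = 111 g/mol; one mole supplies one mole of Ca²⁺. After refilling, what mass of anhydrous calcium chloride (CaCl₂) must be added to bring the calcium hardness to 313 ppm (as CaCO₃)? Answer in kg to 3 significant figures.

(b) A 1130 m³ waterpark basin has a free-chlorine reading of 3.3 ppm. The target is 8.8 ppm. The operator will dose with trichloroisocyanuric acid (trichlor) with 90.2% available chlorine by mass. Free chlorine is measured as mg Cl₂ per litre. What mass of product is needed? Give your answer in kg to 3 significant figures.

(a) Volume: 2200 m³ = 2,200,000 L.
(a) After draining 35% and refilling: 431 × 0.65 + 78 × 0.35 = 307.45 ppm.
(a) Deficit to target: 313 − 307.45 = 5.55 mg/L.
(a) As CaCO₃: 5.55 mg/L × 2,200,000 L = 12,210 g; ÷ 100.1 = 122 mol Ca²⁺.
(a) Mass: 122 × 111 = 13,540 g.

(b) Volume: 1130 m³ = 1,130,000 L.
(b) Chlorine deficit: 8.8 − 3.3 = 5.5 ppm = 5.5 mg/L as Cl₂.
(b) Cl₂ equivalent needed: 5.5 mg/L × 1,130,000 L = 6,215,000 mg = 6215 g.
(b) Product at 90.2% available chlorine: 6215 / 0.902 = 6890 g.

(a) 13.5 kg; (b) 6.89 kg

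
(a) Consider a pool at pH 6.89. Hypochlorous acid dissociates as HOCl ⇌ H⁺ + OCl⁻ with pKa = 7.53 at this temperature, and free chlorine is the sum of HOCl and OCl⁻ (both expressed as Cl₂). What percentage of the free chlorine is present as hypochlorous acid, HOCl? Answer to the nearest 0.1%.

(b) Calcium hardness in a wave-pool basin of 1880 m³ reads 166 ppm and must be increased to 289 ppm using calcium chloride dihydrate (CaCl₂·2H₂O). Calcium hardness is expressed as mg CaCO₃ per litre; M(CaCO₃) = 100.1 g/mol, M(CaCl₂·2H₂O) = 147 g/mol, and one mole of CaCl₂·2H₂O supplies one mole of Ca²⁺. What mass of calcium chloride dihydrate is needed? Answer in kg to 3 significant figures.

(a) 81.4%; (b) 340 kg

(a) [OCl⁻]/[HOCl] = 10^(pH − pKa) = 10^(6.89 − 7.53) = 10^-0.64 = 0.2291.
(a) Fraction as HOCl = 1 / (1 + 0.2291) = 0.8136.

(b) Volume: 1880 m³ = 1,880,000 L.
(b) Hardness to add: (289 − 166) = 123 mg/L as CaCO₃ × 1,880,000 L = 231,200 g as CaCO₃.
(b) Moles of Ca²⁺ (1 mol Ca²⁺ ≡ 1 mol CaCO₃): 231,200 / 100.1 g/mol = 2310 mol.
(b) Mass of CaCl₂·2H₂O: 2310 × 147 = 339,600 g.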